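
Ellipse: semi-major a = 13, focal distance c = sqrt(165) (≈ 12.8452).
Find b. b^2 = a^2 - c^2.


b^2 = 13^2 - (sqrt(165))^2 = 169 - 165 = 4
b = sqrt(4) = 2

b = 2


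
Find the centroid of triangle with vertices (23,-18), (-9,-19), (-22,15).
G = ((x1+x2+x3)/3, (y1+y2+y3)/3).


Gx = (23- 9- 22)/3 = -8/3 = -2.6667
Gy = (-18- 19+15)/3 = -22/3 = -7.3333

G = (-2.6667, -7.3333)


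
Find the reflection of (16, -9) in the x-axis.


Reflection rule for x-axis: (x, -y)
(16, -9) -> (16, 9)

(16, 9)


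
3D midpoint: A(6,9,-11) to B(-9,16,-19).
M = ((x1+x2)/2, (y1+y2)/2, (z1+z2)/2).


Mx = (6- 9)/2 = -1.5000
My = (9+16)/2 = 12.5000
Mz = (-11- 19)/2 = -15.0000

M = (-1.5000, 12.5000, -15.0000)


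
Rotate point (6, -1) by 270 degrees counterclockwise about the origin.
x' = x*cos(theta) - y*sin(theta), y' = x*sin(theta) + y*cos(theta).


cos(270) = 0, sin(270) = -1
x' = 6*0 + 1*(-1) = -1
y' = 6*(-1) - 1*0 = -6

(-1, -6)


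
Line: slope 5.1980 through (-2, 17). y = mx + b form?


y - 17 = 5.1980(x + 2)
y = 5.1980x + 17 - 5.1980*(-2)
y = 5.1980x + 27.3960

y = 5.1980x + 27.3960


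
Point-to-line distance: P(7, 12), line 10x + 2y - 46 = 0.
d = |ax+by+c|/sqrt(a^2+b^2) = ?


|10*7 + 2*12 - 46| = |48| = 48
sqrt(100 + 4) = sqrt(104) = 10.1980
d = 48/sqrt(104) = 4.7068

4.7068


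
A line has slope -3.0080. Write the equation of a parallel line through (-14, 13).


Parallel lines have equal slopes.
m2 = -3.0080
b2 = 13 + 3.0080*(-14) = -29.1120

y = -3.0080x - 29.1120


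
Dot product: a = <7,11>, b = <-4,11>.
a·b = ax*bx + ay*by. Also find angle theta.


a·b = 7*(-4) + 11*11 = -28 + 121 = 93
|a| = sqrt(49+121) = 13.0384
|b| = sqrt(16+121) = 11.7047
cos(theta) = 93/(sqrt(170)*sqrt(137)) = 93/sqrt(23290) = 0.609394
theta = arccos(93/sqrt(23290)) = 52.4543 degrees

a·b = 93, theta = 52.4543 deg


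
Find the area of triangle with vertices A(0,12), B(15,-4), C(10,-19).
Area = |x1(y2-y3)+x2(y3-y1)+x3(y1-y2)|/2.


0*(-4+ 19) = 0
15*(-19-12) = -465
10*(12+ 4) = 160
sum = -305
Area = |-305|/2 = 152.5000

152.5000 sq units


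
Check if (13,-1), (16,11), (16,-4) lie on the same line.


13*(11+ 4) + 16*(-4+ 1) + 16*(-1-11)
= 195 - 48 - 192 = -45

No, not collinear (determinant = -45)


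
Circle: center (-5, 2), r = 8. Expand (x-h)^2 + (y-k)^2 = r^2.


(x+ 5)^2 + (y-2)^2 = 8^2
D = -2h = 10, E = -2k = -4
F = h^2+k^2-r^2 = 25+4-64 = -35

x^2 + y^2 + 10x - 4y - 35 = 0


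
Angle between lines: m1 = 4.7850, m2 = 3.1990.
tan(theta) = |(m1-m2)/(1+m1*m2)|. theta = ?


m1-m2 = 1.586
1+m1*m2 = 16.307215
tan(theta) = |1.586/16.307215| = 0.097258
theta = arctan(|1.586/16.307215|) = 5.5550 degrees (acute angle)

5.5550 degrees


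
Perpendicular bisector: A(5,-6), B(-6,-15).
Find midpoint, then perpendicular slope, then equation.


Midpoint = (-0.5, -10.5)
Slope of AB = dy/dx = -9/(-11) = 0.8182
Perp slope = -dx/dy = -11/9 = -1.2222
b = My - (perp slope)*Mx = -10.5 + (-11*(-0.5))/(-9) = -10.5 - 0.6111 = -11.1111

y = -1.2222x - 11.1111


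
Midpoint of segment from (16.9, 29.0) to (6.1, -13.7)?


Mx = (16.9 + 6.1)/2 = 23.0/2 = 11.5000
My = (29.0 - 13.7)/2 = 15.3/2 = 7.6500

(11.5000, 7.6500)


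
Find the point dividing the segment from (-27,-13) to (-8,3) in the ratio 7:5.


Px = (7*(-8) + 5*(-27))/12 = -191/12 = -15.9167
Py = (7*3 + 5*(-13))/12 = -44/12 = -3.6667

P = (-15.9167, -3.6667)


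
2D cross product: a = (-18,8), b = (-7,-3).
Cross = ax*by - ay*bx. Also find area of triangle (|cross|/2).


cross = -18*(-3) - 8*(-7) = 54 + 56 = 110
Triangle area = |110|/2 = 110/2 = 55.0000

cross = 110, triangle area = 55.0000


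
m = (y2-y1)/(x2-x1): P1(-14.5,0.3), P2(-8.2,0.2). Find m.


dy = 0.2 - 0.3 = -0.1
dx = -8.2 + 14.5 = 6.3
m = -0.1/6.3 = -0.0159

m = -0.0159


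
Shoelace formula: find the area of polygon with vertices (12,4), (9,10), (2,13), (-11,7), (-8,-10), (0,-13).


sum(xi*y_{i+1}) = 12*10 + 9*13 + 2*7 - 11*(-10) - 8*(-13) + 0*4 = 465
sum(yi*x_{i+1}) = 4*9 + 10*2 + 13*(-11) + 7*(-8) - 10*0 - 13*12 = -299
Area = |465 + 299|/2 = 764/2 = 382.0000

382.0000 sq units


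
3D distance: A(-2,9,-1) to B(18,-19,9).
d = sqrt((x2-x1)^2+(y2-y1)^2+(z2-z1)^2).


dx=20, dy=-28, dz=10
d = sqrt(400+784+100) = sqrt(1284) = 35.8329

35.8329


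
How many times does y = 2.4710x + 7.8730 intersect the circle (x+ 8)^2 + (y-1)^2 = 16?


Substitute y = 2.4710x + 7.8730: (x+ 8)^2 + (2.4710x+7.8730-1)^2 = 16
Expand to Ax^2 + Bx + C = 0, where b-k = 6.873
A = 1+m^2 = 7.105841
B = 2(m(b-k) - h) = 2(2.4710*6.873 + 8) = 49.966366
C = h^2 + (b-k)^2 - r^2 = 64 + 47.238129 - 16 = 95.238129
disc = B^2-4AC = 2496.6377 - 2706.9880 = -210.3503
disc < 0

0 intersection points


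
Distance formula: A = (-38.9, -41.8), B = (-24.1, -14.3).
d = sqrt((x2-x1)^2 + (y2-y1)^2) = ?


dx = -24.1 + 38.9 = 14.8
dy = -14.3 + 41.8 = 27.5
d = sqrt(219.04 + 756.25) = sqrt(975.29) = 31.2296

31.2296


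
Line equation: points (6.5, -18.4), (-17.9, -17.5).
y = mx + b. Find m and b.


m = (0.9)/(-24.4) = -0.0369
b = y1 - m*x1 = -18.4 - (0.9*6.5)/(-24.4) = -18.4 + 0.2398 = -18.1602

y = -0.0369x - 18.1602


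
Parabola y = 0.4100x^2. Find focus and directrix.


a = 0.4100
1/(4a) = 0.6098
Focus = (0, 0.6098)
Directrix: y = -0.6098

Focus = (0, 0.6098), Directrix: y = -0.6098


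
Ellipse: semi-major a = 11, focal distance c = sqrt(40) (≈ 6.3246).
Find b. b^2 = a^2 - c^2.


b^2 = 11^2 - (sqrt(40))^2 = 121 - 40 = 81
b = sqrt(81) = 9

b = 9


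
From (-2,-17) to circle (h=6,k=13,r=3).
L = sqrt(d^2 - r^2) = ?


d = sqrt((-2-6)^2 + (-17-13)^2) = sqrt(64+900) = 31.0483
L = sqrt(964.0000 - 9) = sqrt(955.0000) = 30.9031

30.9031


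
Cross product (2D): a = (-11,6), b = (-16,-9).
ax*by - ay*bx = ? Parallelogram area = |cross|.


cross = -11*(-9) - 6*(-16) = 99 + 96 = 195
Parallelogram area = |195| = 195

cross = 195, parallelogram area = 195


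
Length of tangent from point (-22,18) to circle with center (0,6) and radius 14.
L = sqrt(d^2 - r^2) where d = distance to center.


d = sqrt((-22-0)^2 + (18-6)^2) = sqrt(484+144) = 25.0599
L = sqrt(628.0000 - 196) = sqrt(432.0000) = 20.7846

20.7846


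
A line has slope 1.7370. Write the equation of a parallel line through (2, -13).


Parallel lines have equal slopes.
m2 = 1.7370
b2 = -13 - 1.7370*2 = -16.4740

y = 1.7370x - 16.4740


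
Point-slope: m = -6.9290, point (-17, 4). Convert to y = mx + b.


y - 4 = -6.9290(x + 17)
y = -6.9290x + 4 + 6.9290*(-17)
y = -6.9290x - 113.7930

y = -6.9290x - 113.7930


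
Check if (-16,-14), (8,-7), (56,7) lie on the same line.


-16*(-7-7) + 8*(7+ 14) + 56*(-14+ 7)
= 224 + 168 - 392 = 0

Yes, collinear (determinant = 0)


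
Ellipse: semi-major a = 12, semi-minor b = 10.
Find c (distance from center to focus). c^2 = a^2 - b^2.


c^2 = 12^2 - 10^2 = 144 - 100 = 44
c = sqrt(44) = 6.6332

c = 6.6332


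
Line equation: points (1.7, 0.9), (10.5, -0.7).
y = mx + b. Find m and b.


m = (-1.6)/(8.8) = -0.1818
b = y1 - m*x1 = 0.9 - (-1.6*1.7)/(8.8) = 0.9 + 0.3091 = 1.2091

y = -0.1818x + 1.2091


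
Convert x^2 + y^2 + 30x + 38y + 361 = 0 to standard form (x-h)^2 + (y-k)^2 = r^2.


h = -D/2 = -30/2 = -15
k = -E/2 = -38/2 = -19
r^2 = h^2 + k^2 - F = 225 + 361 - 361 = 225
r = 15

Center (-15, -19), radius = 15


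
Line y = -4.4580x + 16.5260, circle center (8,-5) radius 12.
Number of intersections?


Substitute y = -4.4580x + 16.5260: (x-8)^2 + (-4.4580x+16.5260+ 5)^2 = 144
Expand to Ax^2 + Bx + C = 0, where b-k = 21.526
A = 1+m^2 = 20.873764
B = 2(m(b-k) - h) = 2(-4.4580*21.526 - 8) = -207.925816
C = h^2 + (b-k)^2 - r^2 = 64 + 463.368676 - 144 = 383.368676
disc = B^2-4AC = 43233.1450 - 32009.3891 = 11223.7559
disc > 0

2 intersection points


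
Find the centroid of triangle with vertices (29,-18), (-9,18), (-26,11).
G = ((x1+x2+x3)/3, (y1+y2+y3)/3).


Gx = (29- 9- 26)/3 = -6/3 = -2.0000
Gy = (-18+18+11)/3 = 11/3 = 3.6667

G = (-2.0000, 3.6667)


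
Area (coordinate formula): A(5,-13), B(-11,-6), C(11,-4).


5*(-6+ 4) = -10
-11*(-4+ 13) = -99
11*(-13+ 6) = -77
sum = -186
Area = |-186|/2 = 93.0000

93.0000 sq units


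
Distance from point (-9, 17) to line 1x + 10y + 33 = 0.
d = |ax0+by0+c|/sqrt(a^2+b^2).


|1*(-9) + 10*17 + 33| = |194| = 194
sqrt(1 + 100) = sqrt(101) = 10.0499
d = 194/sqrt(101) = 19.3037

19.3037


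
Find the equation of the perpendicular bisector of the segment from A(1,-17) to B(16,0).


Midpoint = (8.5, -8.5)
Slope of AB = dy/dx = 17/15 = 1.1333
Perp slope = -dx/dy = -15/17 = -0.8824
b = My - (perp slope)*Mx = -8.5 + (15*8.5)/17 = -8.5 + 7.5000 = -1.0000

y = -0.8824x - 1.0000


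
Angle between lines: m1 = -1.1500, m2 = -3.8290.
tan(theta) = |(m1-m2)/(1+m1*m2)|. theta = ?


m1-m2 = 2.679
1+m1*m2 = 5.40335
tan(theta) = |2.679/5.40335| = 0.495804
theta = arctan(|2.679/5.40335|) = 26.3724 degrees (acute angle)

26.3724 degrees


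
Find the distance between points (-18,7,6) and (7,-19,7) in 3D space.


dx=25, dy=-26, dz=1
d = sqrt(625+676+1) = sqrt(1302) = 36.0832

36.0832


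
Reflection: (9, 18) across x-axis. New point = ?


Reflection rule for x-axis: (x, -y)
(9, 18) -> (9, -18)

(9, -18)


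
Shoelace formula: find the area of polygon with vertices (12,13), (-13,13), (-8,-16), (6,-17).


sum(xi*y_{i+1}) = 12*13 - 13*(-16) - 8*(-17) + 6*13 = 578
sum(yi*x_{i+1}) = 13*(-13) + 13*(-8) - 16*6 - 17*12 = -573
Area = |578 + 573|/2 = 1151/2 = 575.5000

575.5000 sq units


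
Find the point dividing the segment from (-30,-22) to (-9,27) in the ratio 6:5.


Px = (6*(-9) + 5*(-30))/11 = -204/11 = -18.5455
Py = (6*27 + 5*(-22))/11 = 52/11 = 4.7273

P = (-18.5455, 4.7273)


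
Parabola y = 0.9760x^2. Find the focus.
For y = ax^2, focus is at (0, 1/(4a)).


a = 0.9760
4a = 3.9040
focus = (0, 1/3.9040) = (0, 0.2561)

Focus = (0, 0.2561)


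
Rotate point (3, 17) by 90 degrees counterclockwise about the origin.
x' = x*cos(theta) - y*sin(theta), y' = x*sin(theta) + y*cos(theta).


cos(90) = 0, sin(90) = 1
x' = 3*0 - 17*1 = -17
y' = 3*1 + 17*0 = 3

(-17, 3)


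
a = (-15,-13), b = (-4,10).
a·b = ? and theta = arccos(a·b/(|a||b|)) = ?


a·b = -15*(-4) - 13*10 = 60 - 130 = -70
|a| = sqrt(225+169) = 19.8494
|b| = sqrt(16+100) = 10.7703
cos(theta) = -70/(sqrt(394)*sqrt(116)) = -70/sqrt(45704) = -0.327432
theta = arccos(-70/sqrt(45704)) = 109.1130 degrees

a·b = -70, theta = 109.1130 deg


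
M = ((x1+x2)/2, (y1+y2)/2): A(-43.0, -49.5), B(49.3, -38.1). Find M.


Mx = (-43.0 + 49.3)/2 = 6.3/2 = 3.1500
My = (-49.5 - 38.1)/2 = -87.6/2 = -43.8000

(3.1500, -43.8000)


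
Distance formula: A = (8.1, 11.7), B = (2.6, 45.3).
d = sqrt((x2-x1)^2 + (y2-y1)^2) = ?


dx = 2.6 - 8.1 = -5.5
dy = 45.3 - 11.7 = 33.6
d = sqrt(30.25 + 1128.96) = sqrt(1159.21) = 34.0472

34.0472


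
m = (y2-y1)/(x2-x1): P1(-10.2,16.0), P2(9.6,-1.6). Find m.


dy = -1.6 - 16.0 = -17.6
dx = 9.6 + 10.2 = 19.8
m = -17.6/19.8 = -0.8889

m = -0.8889


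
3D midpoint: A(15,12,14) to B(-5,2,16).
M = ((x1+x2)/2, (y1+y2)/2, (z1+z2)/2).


Mx = (15- 5)/2 = 5.0000
My = (12+2)/2 = 7.0000
Mz = (14+16)/2 = 15.0000

M = (5.0000, 7.0000, 15.0000)


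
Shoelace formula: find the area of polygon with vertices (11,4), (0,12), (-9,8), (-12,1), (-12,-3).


sum(xi*y_{i+1}) = 11*12 + 0*8 - 9*1 - 12*(-3) - 12*4 = 111
sum(yi*x_{i+1}) = 4*0 + 12*(-9) + 8*(-12) + 1*(-12) - 3*11 = -249
Area = |111 + 249|/2 = 360/2 = 180.0000

180.0000 sq units


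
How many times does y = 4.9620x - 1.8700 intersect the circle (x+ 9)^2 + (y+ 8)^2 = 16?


Substitute y = 4.9620x - 1.8700: (x+ 9)^2 + (4.9620x- 1.8700+ 8)^2 = 16
Expand to Ax^2 + Bx + C = 0, where b-k = 6.13
A = 1+m^2 = 25.621444
B = 2(m(b-k) - h) = 2(4.9620*6.13 + 9) = 78.83412
C = h^2 + (b-k)^2 - r^2 = 81 + 37.5769 - 16 = 102.5769
disc = B^2-4AC = 6214.8185 - 10512.6732 = -4297.8547
disc < 0

0 intersection points


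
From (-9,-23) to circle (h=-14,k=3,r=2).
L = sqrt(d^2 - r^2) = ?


d = sqrt((-9+ 14)^2 + (-23-3)^2) = sqrt(25+676) = 26.4764
L = sqrt(701.0000 - 4) = sqrt(697.0000) = 26.4008

26.4008


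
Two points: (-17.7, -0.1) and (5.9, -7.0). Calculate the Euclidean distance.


dx = 5.9 + 17.7 = 23.6
dy = -7.0 + 0.1 = -6.9
d = sqrt(556.96 + 47.61) = sqrt(604.57) = 24.5880

24.5880


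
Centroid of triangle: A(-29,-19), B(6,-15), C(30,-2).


Gx = (-29+6+30)/3 = 7/3 = 2.3333
Gy = (-19- 15- 2)/3 = -36/3 = -12.0000

G = (2.3333, -12.0000)


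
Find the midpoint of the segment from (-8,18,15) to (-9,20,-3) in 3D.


Mx = (-8- 9)/2 = -8.5000
My = (18+20)/2 = 19.0000
Mz = (15- 3)/2 = 6.0000

M = (-8.5000, 19.0000, 6.0000)


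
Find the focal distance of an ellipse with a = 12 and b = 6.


c^2 = 12^2 - 6^2 = 144 - 36 = 108
c = sqrt(108) = 10.3923

c = 10.3923


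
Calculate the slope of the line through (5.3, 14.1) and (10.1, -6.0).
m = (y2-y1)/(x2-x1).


dy = -6.0 - 14.1 = -20.1
dx = 10.1 - 5.3 = 4.8
m = -20.1/4.8 = -4.1875

m = -4.1875


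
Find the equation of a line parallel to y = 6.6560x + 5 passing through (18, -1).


Parallel lines have equal slopes.
m2 = 6.6560
b2 = -1 - 6.6560*18 = -120.8080

y = 6.6560x - 120.8080


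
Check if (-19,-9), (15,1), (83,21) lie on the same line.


-19*(1-21) + 15*(21+ 9) + 83*(-9-1)
= 380 + 450 - 830 = 0

Yes, collinear (determinant = 0)


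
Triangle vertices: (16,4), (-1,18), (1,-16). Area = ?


16*(18+ 16) = 544
-1*(-16-4) = 20
1*(4-18) = -14
sum = 550
Area = |550|/2 = 275.0000

275.0000 sq units


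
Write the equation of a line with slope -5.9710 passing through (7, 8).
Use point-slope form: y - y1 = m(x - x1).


y - 8 = -5.9710(x - 7)
y = -5.9710x + 8 + 5.9710*7
y = -5.9710x + 49.7970

y = -5.9710x + 49.7970


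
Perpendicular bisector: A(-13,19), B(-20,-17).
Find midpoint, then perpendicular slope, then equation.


Midpoint = (-16.5, 1)
Slope of AB = dy/dx = -36/(-7) = 5.1429
Perp slope = -dx/dy = -7/36 = -0.1944
b = My - (perp slope)*Mx = 1 + (-7*(-16.5))/(-36) = 1 - 3.2083 = -2.2083

y = -0.1944x - 2.2083


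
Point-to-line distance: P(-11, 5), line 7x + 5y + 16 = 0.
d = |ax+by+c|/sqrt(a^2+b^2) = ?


|7*(-11) + 5*5 + 16| = |-36| = 36
sqrt(49 + 25) = sqrt(74) = 8.6023
d = 36/sqrt(74) = 4.1849

4.1849


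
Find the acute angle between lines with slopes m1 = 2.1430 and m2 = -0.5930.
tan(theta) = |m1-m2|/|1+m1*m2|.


m1-m2 = 2.736
1+m1*m2 = -0.270799
tan(theta) = |2.736/(-0.270799)| = 10.103435
theta = arctan(|2.736/(-0.270799)|) = 84.3475 degrees (acute angle)

84.3475 degrees


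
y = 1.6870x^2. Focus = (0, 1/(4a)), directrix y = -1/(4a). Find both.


a = 1.6870
1/(4a) = 0.1482
Focus = (0, 0.1482)
Directrix: y = -0.1482

Focus = (0, 0.1482), Directrix: y = -0.1482


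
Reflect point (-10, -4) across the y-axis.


Reflection rule for y-axis: (-x, y)
(-10, -4) -> (10, -4)

(10, -4)


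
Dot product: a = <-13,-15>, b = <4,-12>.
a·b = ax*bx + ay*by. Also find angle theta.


a·b = -13*4 - 15*(-12) = -52 + 180 = 128
|a| = sqrt(169+225) = 19.8494
|b| = sqrt(16+144) = 12.6491
cos(theta) = 128/(sqrt(394)*sqrt(160)) = 128/sqrt(63040) = 0.509802
theta = arccos(128/sqrt(63040)) = 59.3493 degrees

a·b = 128, theta = 59.3493 deg


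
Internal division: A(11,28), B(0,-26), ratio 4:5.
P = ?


Px = (4*0 + 5*11)/9 = 55/9 = 6.1111
Py = (4*(-26) + 5*28)/9 = 36/9 = 4.0000

P = (6.1111, 4.0000)


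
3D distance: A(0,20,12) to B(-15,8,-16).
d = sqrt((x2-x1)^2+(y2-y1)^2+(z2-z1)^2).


dx=-15, dy=-12, dz=-28
d = sqrt(225+144+784) = sqrt(1153) = 33.9559

33.9559


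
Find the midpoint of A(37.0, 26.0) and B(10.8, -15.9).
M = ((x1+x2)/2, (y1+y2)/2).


Mx = (37.0 + 10.8)/2 = 47.8/2 = 23.9000
My = (26.0 - 15.9)/2 = 10.1/2 = 5.0500

(23.9000, 5.0500)


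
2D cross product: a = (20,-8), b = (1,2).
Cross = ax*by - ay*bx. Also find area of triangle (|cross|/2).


cross = 20*2 + 8*1 = 40 + 8 = 48
Triangle area = |48|/2 = 48/2 = 24.0000

cross = 48, triangle area = 24.0000


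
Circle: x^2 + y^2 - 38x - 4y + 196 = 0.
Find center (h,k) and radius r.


h = -D/2 = 38/2 = 19
k = -E/2 = 4/2 = 2
r^2 = h^2 + k^2 - F = 361 + 4 - 196 = 169
r = 13

Center (19, 2), radius = 13


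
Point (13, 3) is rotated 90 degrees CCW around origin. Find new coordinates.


cos(90) = 0, sin(90) = 1
x' = 13*0 - 3*1 = -3
y' = 13*1 + 3*0 = 13

(-3, 13)


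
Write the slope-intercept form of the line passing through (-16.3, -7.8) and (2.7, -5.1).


m = (2.7)/(19.0) = 0.1421
b = y1 - m*x1 = -7.8 - (2.7*(-16.3))/(19.0) = -7.8 + 2.3163 = -5.4837

y = 0.1421x - 5.4837


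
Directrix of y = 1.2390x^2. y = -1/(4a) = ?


a = 1.2390
1/(4a) = 0.2018
directrix: y = -0.2018 = -0.2018

y = -0.2018


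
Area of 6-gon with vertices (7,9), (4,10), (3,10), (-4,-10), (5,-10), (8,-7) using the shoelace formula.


sum(xi*y_{i+1}) = 7*10 + 4*10 + 3*(-10) - 4*(-10) + 5*(-7) + 8*9 = 157
sum(yi*x_{i+1}) = 9*4 + 10*3 + 10*(-4) - 10*5 - 10*8 - 7*7 = -153
Area = |157 + 153|/2 = 310/2 = 155.0000

155.0000 sq units


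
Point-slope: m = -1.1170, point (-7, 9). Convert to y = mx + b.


y - 9 = -1.1170(x + 7)
y = -1.1170x + 9 + 1.1170*(-7)
y = -1.1170x + 1.1810

y = -1.1170x + 1.1810


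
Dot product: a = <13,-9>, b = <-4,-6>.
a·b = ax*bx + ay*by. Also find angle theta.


a·b = 13*(-4) - 9*(-6) = -52 + 54 = 2
|a| = sqrt(169+81) = 15.8114
|b| = sqrt(16+36) = 7.2111
cos(theta) = 2/(sqrt(250)*sqrt(52)) = 2/sqrt(13000) = 0.017541
theta = arccos(2/sqrt(13000)) = 88.9949 degrees

a·b = 2, theta = 88.9949 deg


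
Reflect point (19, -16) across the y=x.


Reflection rule for y=x: (y, x)
(19, -16) -> (-16, 19)

(-16, 19)


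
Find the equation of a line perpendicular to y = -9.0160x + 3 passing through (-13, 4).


Perpendicular slope = -1/m1 = -1/(-9.0160) = 0.1109
b2 = y0 - m2*x0 = 4 - 13/(-9.0160) = 4 + 1.4419 = 5.4419

y = 0.1109x + 5.4419


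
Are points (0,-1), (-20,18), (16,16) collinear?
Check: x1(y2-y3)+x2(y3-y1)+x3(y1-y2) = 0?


0*(18-16) - 20*(16+ 1) + 16*(-1-18)
= 0 - 340 - 304 = -644

No, not collinear (determinant = -644)


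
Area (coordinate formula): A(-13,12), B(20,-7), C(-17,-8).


-13*(-7+ 8) = -13
20*(-8-12) = -400
-17*(12+ 7) = -323
sum = -736
Area = |-736|/2 = 368.0000

368.0000 sq units


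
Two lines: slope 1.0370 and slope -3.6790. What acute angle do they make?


m1-m2 = 4.716
1+m1*m2 = -2.815123
tan(theta) = |4.716/(-2.815123)| = 1.675238
theta = arctan(|4.716/(-2.815123)|) = 59.1657 degrees (acute angle)

59.1657 degrees


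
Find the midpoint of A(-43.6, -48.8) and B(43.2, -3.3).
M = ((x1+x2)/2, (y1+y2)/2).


Mx = (-43.6 + 43.2)/2 = -0.4/2 = -0.2000
My = (-48.8 - 3.3)/2 = -52.1/2 = -26.0500

(-0.2000, -26.0500)


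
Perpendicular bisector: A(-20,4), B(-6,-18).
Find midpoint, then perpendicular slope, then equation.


Midpoint = (-13, -7)
Slope of AB = dy/dx = -22/14 = -1.5714
Perp slope = -dx/dy = 14/22 = 0.6364
b = My - (perp slope)*Mx = -7 + (14*(-13))/(-22) = -7 + 8.2727 = 1.2727

y = 0.6364x + 1.2727


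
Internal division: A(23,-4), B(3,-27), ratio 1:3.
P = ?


Px = (1*3 + 3*23)/4 = 72/4 = 18.0000
Py = (1*(-27) + 3*(-4))/4 = -39/4 = -9.7500

P = (18.0000, -9.7500)


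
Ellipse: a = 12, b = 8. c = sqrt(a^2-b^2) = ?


c^2 = 12^2 - 8^2 = 144 - 64 = 80
c = sqrt(80) = 8.9443

c = 8.9443


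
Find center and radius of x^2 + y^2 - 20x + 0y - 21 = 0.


h = -D/2 = 20/2 = 10
k = -E/2 = 0/2 = 0
r^2 = h^2 + k^2 - F = 100 + 0 + 21 = 121
r = 11

Center (10, 0), radius = 11


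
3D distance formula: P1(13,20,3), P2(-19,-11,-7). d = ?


dx=-32, dy=-31, dz=-10
d = sqrt(1024+961+100) = sqrt(2085) = 45.6618

45.6618


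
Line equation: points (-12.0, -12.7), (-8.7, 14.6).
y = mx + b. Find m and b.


m = (27.3)/(3.3) = 8.2727
b = y1 - m*x1 = -12.7 - (27.3*(-12.0))/(3.3) = -12.7 + 99.2727 = 86.5727

y = 8.2727x + 86.5727


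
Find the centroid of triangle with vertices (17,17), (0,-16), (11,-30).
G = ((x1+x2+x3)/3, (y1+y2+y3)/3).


Gx = (17+0+11)/3 = 28/3 = 9.3333
Gy = (17- 16- 30)/3 = -29/3 = -9.6667

G = (9.3333, -9.6667)


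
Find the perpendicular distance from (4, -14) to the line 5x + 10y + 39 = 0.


|5*4 + 10*(-14) + 39| = |-81| = 81
sqrt(25 + 100) = sqrt(125) = 11.1803
d = 81/sqrt(125) = 7.2449

7.2449


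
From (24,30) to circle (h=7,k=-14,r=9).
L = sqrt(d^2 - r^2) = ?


d = sqrt((24-7)^2 + (30+ 14)^2) = sqrt(289+1936) = 47.1699
L = sqrt(2225.0000 - 81) = sqrt(2144.0000) = 46.3033

46.3033


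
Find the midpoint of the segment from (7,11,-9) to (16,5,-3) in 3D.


Mx = (7+16)/2 = 11.5000
My = (11+5)/2 = 8.0000
Mz = (-9- 3)/2 = -6.0000

M = (11.5000, 8.0000, -6.0000)


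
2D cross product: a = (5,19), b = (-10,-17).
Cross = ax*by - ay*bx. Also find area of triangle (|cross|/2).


cross = 5*(-17) - 19*(-10) = -85 + 190 = 105
Triangle area = |105|/2 = 105/2 = 52.5000

cross = 105, triangle area = 52.5000


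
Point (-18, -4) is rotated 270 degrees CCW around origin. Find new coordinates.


cos(270) = 0, sin(270) = -1
x' = -18*0 + 4*(-1) = -4
y' = -18*(-1) - 4*0 = 18

(-4, 18)


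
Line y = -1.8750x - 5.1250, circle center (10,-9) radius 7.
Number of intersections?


Substitute y = -1.8750x - 5.1250: (x-10)^2 + (-1.8750x- 5.1250+ 9)^2 = 49
Expand to Ax^2 + Bx + C = 0, where b-k = 3.875
A = 1+m^2 = 4.515625
B = 2(m(b-k) - h) = 2(-1.8750*3.875 - 10) = -34.53125
C = h^2 + (b-k)^2 - r^2 = 100 + 15.015625 - 49 = 66.015625
disc = B^2-4AC = 1192.4072 - 1192.4072 = 0
disc = 0

1 intersection point (tangent)


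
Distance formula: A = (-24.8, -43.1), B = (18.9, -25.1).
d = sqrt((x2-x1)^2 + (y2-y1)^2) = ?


dx = 18.9 + 24.8 = 43.7
dy = -25.1 + 43.1 = 18.0
d = sqrt(1909.69 + 324.0) = sqrt(2233.69) = 47.2619

47.2619


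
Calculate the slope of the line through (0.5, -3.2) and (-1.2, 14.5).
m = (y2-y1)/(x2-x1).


dy = 14.5 + 3.2 = 17.7
dx = -1.2 - 0.5 = -1.7
m = 17.7/(-1.7) = -10.4118

m = -10.4118


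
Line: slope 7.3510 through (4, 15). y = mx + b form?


y - 15 = 7.3510(x - 4)
y = 7.3510x + 15 - 7.3510*4
y = 7.3510x - 14.4040

y = 7.3510x - 14.4040


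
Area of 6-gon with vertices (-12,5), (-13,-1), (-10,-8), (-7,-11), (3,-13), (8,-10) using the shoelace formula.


sum(xi*y_{i+1}) = -12*(-1) - 13*(-8) - 10*(-11) - 7*(-13) + 3*(-10) + 8*5 = 327
sum(yi*x_{i+1}) = 5*(-13) - 1*(-10) - 8*(-7) - 11*3 - 13*8 - 10*(-12) = -16
Area = |327 + 16|/2 = 343/2 = 171.5000

171.5000 sq units


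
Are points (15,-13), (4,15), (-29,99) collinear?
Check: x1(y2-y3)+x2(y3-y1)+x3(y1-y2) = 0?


15*(15-99) + 4*(99+ 13) - 29*(-13-15)
= -1260 + 448 + 812 = 0

Yes, collinear (determinant = 0)


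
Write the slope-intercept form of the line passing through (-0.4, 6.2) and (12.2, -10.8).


m = (-17.0)/(12.6) = -1.3492
b = y1 - m*x1 = 6.2 - (-17.0*(-0.4))/(12.6) = 6.2 - 0.5397 = 5.6603

y = -1.3492x + 5.6603


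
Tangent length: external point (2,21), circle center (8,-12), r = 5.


d = sqrt((2-8)^2 + (21+ 12)^2) = sqrt(36+1089) = 33.5410
L = sqrt(1125.0000 - 25) = sqrt(1100.0000) = 33.1662

33.1662


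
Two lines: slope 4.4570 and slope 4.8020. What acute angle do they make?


m1-m2 = -0.345
1+m1*m2 = 22.402514
tan(theta) = |-0.345/22.402514| = 0.015400
theta = arctan(|-0.345/22.402514|) = 0.8823 degrees (acute angle)

0.8823 degrees


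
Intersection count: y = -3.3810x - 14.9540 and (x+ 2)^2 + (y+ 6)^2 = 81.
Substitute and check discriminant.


Substitute y = -3.3810x - 14.9540: (x+ 2)^2 + (-3.3810x- 14.9540+ 6)^2 = 81
Expand to Ax^2 + Bx + C = 0, where b-k = -8.954
A = 1+m^2 = 12.431161
B = 2(m(b-k) - h) = 2(-3.3810*(-8.954) + 2) = 64.546948
C = h^2 + (b-k)^2 - r^2 = 4 + 80.174116 - 81 = 3.174116
disc = B^2-4AC = 4166.3085 - 157.8318 = 4008.4767
disc > 0

2 intersection points


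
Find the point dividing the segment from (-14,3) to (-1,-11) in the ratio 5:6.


Px = (5*(-1) + 6*(-14))/11 = -89/11 = -8.0909
Py = (5*(-11) + 6*3)/11 = -37/11 = -3.3636

P = (-8.0909, -3.3636)


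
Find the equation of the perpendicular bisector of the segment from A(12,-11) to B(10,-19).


Midpoint = (11, -15)
Slope of AB = dy/dx = -8/(-2) = 4.0000
Perp slope = -dx/dy = -2/8 = -0.2500
b = My - (perp slope)*Mx = -15 + (-2*11)/(-8) = -15 + 2.7500 = -12.2500

y = -0.2500x - 12.2500


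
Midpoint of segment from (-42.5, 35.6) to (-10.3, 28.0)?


Mx = (-42.5 - 10.3)/2 = -52.8/2 = -26.4000
My = (35.6 + 28.0)/2 = 63.6/2 = 31.8000

(-26.4000, 31.8000)


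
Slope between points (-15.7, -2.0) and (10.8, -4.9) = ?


dy = -4.9 + 2.0 = -2.9
dx = 10.8 + 15.7 = 26.5
m = -2.9/26.5 = -0.1094

m = -0.1094


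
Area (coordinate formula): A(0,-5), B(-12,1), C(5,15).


0*(1-15) = 0
-12*(15+ 5) = -240
5*(-5-1) = -30
sum = -270
Area = |-270|/2 = 135.0000

135.0000 sq units


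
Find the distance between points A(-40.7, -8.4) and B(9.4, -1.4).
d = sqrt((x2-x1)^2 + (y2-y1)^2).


dx = 9.4 + 40.7 = 50.1
dy = -1.4 + 8.4 = 7.0
d = sqrt(2510.01 + 49.0) = sqrt(2559.01) = 50.5867

50.5867


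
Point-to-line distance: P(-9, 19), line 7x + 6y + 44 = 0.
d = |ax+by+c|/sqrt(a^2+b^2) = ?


|7*(-9) + 6*19 + 44| = |95| = 95
sqrt(49 + 36) = sqrt(85) = 9.2195
d = 95/sqrt(85) = 10.3042

10.3042


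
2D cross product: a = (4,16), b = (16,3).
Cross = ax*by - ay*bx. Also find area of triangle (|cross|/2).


cross = 4*3 - 16*16 = 12 - 256 = -244
Triangle area = |-244|/2 = 244/2 = 122.0000

cross = -244, triangle area = 122.0000


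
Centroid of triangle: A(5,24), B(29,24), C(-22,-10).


Gx = (5+29- 22)/3 = 12/3 = 4.0000
Gy = (24+24- 10)/3 = 38/3 = 12.6667

G = (4.0000, 12.6667)


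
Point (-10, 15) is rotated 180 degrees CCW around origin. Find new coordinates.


cos(180) = -1, sin(180) = 0
x' = -10*(-1) - 15*0 = 10
y' = -10*0 + 15*(-1) = -15

(10, -15)


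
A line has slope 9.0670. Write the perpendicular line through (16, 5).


Perpendicular slope = -1/m1 = -1/9.0670 = -0.1103
b2 = y0 - m2*x0 = 5 + 16/9.0670 = 5 + 1.7646 = 6.7646

y = -0.1103x + 6.7646


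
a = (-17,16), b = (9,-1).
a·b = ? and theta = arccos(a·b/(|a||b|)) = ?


a·b = -17*9 + 16*(-1) = -153 - 16 = -169
|a| = sqrt(289+256) = 23.3452
|b| = sqrt(81+1) = 9.0554
cos(theta) = -169/(sqrt(545)*sqrt(82)) = -169/sqrt(44690) = -0.799432
theta = arccos(-169/sqrt(44690)) = 143.0759 degrees

a·b = -169, theta = 143.0759 deg


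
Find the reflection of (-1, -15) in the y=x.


Reflection rule for y=x: (y, x)
(-1, -15) -> (-15, -1)

(-15, -1)


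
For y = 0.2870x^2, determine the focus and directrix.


a = 0.2870
1/(4a) = 0.8711
Focus = (0, 0.8711)
Directrix: y = -0.8711

Focus = (0, 0.8711), Directrix: y = -0.8711


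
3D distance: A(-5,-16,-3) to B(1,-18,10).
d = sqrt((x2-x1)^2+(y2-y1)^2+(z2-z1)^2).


dx=6, dy=-2, dz=13
d = sqrt(36+4+169) = sqrt(209) = 14.4568

14.4568


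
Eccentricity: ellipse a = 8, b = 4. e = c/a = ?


c = sqrt(64-16) = sqrt(48) = 6.9282
e = c/a = sqrt(48)/8 = 0.8660

e = 0.8660


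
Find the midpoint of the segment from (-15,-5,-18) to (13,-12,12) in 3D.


Mx = (-15+13)/2 = -1.0000
My = (-5- 12)/2 = -8.5000
Mz = (-18+12)/2 = -3.0000

M = (-1.0000, -8.5000, -3.0000)


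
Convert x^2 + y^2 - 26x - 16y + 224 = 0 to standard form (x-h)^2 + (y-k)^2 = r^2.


h = -D/2 = 26/2 = 13
k = -E/2 = 16/2 = 8
r^2 = h^2 + k^2 - F = 169 + 64 - 224 = 9
r = 3

Center (13, 8), radius = 3


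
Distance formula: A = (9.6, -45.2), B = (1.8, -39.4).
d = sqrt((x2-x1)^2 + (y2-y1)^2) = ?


dx = 1.8 - 9.6 = -7.8
dy = -39.4 + 45.2 = 5.8
d = sqrt(60.84 + 33.64) = sqrt(94.48) = 9.7201

9.7201


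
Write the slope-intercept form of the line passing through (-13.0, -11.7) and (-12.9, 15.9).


m = (27.6)/(0.1) = 276.0000
b = y1 - m*x1 = -11.7 - (27.6*(-13.0))/(0.1) = -11.7 + 3588.0000 = 3576.3000

y = 276.0000x + 3576.3000


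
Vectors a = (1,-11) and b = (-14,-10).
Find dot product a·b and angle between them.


a·b = 1*(-14) - 11*(-10) = -14 + 110 = 96
|a| = sqrt(1+121) = 11.0454
|b| = sqrt(196+100) = 17.2047
cos(theta) = 96/(sqrt(122)*sqrt(296)) = 96/sqrt(36112) = 0.505179
theta = arccos(96/sqrt(36112)) = 59.6568 degrees

a·b = 96, theta = 59.6568 deg


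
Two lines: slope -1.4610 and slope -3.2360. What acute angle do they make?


m1-m2 = 1.775
1+m1*m2 = 5.727796
tan(theta) = |1.775/5.727796| = 0.309892
theta = arctan(|1.775/5.727796|) = 17.2178 degrees (acute angle)

17.2178 degrees


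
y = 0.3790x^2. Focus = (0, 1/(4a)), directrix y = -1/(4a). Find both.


a = 0.3790
1/(4a) = 0.6596
Focus = (0, 0.6596)
Directrix: y = -0.6596

Focus = (0, 0.6596), Directrix: y = -0.6596


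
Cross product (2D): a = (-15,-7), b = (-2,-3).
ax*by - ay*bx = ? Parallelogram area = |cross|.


cross = -15*(-3) + 7*(-2) = 45 - 14 = 31
Parallelogram area = |31| = 31

cross = 31, parallelogram area = 31


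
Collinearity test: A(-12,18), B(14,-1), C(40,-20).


-12*(-1+ 20) + 14*(-20-18) + 40*(18+ 1)
= -228 - 532 + 760 = 0

Yes, collinear (determinant = 0)


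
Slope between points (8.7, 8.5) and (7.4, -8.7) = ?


dy = -8.7 - 8.5 = -17.2
dx = 7.4 - 8.7 = -1.3
m = -17.2/(-1.3) = 13.2308

m = 13.2308


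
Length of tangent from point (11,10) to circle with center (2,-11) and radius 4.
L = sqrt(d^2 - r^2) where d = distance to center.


d = sqrt((11-2)^2 + (10+ 11)^2) = sqrt(81+441) = 22.8473
L = sqrt(522.0000 - 16) = sqrt(506.0000) = 22.4944

22.4944


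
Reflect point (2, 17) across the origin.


Reflection rule for origin: (-x, -y)
(2, 17) -> (-2, -17)

(-2, -17)


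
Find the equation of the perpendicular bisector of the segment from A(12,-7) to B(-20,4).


Midpoint = (-4, -1.5)
Slope of AB = dy/dx = 11/(-32) = -0.3438
Perp slope = -dx/dy = 32/11 = 2.9091
b = My - (perp slope)*Mx = -1.5 + (-32*(-4))/11 = -1.5 + 11.6364 = 10.1364

y = 2.9091x + 10.1364


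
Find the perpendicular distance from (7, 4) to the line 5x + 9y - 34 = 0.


|5*7 + 9*4 - 34| = |37| = 37
sqrt(25 + 81) = sqrt(106) = 10.2956
d = 37/sqrt(106) = 3.5938

3.5938


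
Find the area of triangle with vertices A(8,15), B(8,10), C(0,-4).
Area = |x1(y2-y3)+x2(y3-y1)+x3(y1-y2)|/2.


8*(10+ 4) = 112
8*(-4-15) = -152
0*(15-10) = 0
sum = -40
Area = |-40|/2 = 20.0000

20.0000 sq units


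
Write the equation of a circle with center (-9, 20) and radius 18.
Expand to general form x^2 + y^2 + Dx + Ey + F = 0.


(x+ 9)^2 + (y-20)^2 = 18^2
D = -2h = 18, E = -2k = -40
F = h^2+k^2-r^2 = 81+400-324 = 157

x^2 + y^2 + 18x - 40y + 157 = 0


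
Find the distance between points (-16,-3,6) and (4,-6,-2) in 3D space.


dx=20, dy=-3, dz=-8
d = sqrt(400+9+64) = sqrt(473) = 21.7486

21.7486


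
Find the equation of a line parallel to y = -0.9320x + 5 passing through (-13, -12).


Parallel lines have equal slopes.
m2 = -0.9320
b2 = -12 + 0.9320*(-13) = -24.1160

y = -0.9320x - 24.1160


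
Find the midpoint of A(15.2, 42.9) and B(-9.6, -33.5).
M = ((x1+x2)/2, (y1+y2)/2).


Mx = (15.2 - 9.6)/2 = 5.6/2 = 2.8000
My = (42.9 - 33.5)/2 = 9.4/2 = 4.7000

(2.8000, 4.7000)


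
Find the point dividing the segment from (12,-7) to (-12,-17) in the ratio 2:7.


Px = (2*(-12) + 7*12)/9 = 60/9 = 6.6667
Py = (2*(-17) + 7*(-7))/9 = -83/9 = -9.2222

P = (6.6667, -9.2222)


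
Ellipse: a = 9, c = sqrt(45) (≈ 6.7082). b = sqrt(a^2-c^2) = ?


b^2 = 9^2 - (sqrt(45))^2 = 81 - 45 = 36
b = sqrt(36) = 6

b = 6


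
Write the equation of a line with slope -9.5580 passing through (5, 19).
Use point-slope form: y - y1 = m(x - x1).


y - 19 = -9.5580(x - 5)
y = -9.5580x + 19 + 9.5580*5
y = -9.5580x + 66.7900

y = -9.5580x + 66.7900


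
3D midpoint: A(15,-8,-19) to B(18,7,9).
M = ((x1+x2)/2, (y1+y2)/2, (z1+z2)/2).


Mx = (15+18)/2 = 16.5000
My = (-8+7)/2 = -0.5000
Mz = (-19+9)/2 = -5.0000

M = (16.5000, -0.5000, -5.0000)


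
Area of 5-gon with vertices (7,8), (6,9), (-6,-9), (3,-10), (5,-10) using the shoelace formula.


sum(xi*y_{i+1}) = 7*9 + 6*(-9) - 6*(-10) + 3*(-10) + 5*8 = 79
sum(yi*x_{i+1}) = 8*6 + 9*(-6) - 9*3 - 10*5 - 10*7 = -153
Area = |79 + 153|/2 = 232/2 = 116.0000

116.0000 sq units


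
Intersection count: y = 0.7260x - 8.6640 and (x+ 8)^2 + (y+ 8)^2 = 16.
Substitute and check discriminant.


Substitute y = 0.7260x - 8.6640: (x+ 8)^2 + (0.7260x- 8.6640+ 8)^2 = 16
Expand to Ax^2 + Bx + C = 0, where b-k = -0.664
A = 1+m^2 = 1.527076
B = 2(m(b-k) - h) = 2(0.7260*(-0.664) + 8) = 15.035872
C = h^2 + (b-k)^2 - r^2 = 64 + 0.440896 - 16 = 48.440896
disc = B^2-4AC = 226.0774 - 295.8917 = -69.8143
disc < 0

0 intersection points


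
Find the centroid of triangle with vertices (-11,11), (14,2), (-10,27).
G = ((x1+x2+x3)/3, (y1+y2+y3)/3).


Gx = (-11+14- 10)/3 = -7/3 = -2.3333
Gy = (11+2+27)/3 = 40/3 = 13.3333

G = (-2.3333, 13.3333)


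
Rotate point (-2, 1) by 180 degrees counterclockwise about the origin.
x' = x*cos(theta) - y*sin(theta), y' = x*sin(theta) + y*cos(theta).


cos(180) = -1, sin(180) = 0
x' = -2*(-1) - 1*0 = 2
y' = -2*0 + 1*(-1) = -1

(2, -1)


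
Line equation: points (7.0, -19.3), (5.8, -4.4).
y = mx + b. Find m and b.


m = (14.9)/(-1.2) = -12.4167
b = y1 - m*x1 = -19.3 - (14.9*7.0)/(-1.2) = -19.3 + 86.9167 = 67.6167

y = -12.4167x + 67.6167


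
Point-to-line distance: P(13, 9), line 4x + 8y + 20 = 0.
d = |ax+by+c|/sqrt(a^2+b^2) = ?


|4*13 + 8*9 + 20| = |144| = 144
sqrt(16 + 64) = sqrt(80) = 8.9443
d = 144/sqrt(80) = 16.0997

16.0997


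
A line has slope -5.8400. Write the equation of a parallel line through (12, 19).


Parallel lines have equal slopes.
m2 = -5.8400
b2 = 19 + 5.8400*12 = 89.0800

y = -5.8400x + 89.0800


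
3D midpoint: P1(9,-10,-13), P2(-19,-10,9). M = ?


Mx = (9- 19)/2 = -5.0000
My = (-10- 10)/2 = -10.0000
Mz = (-13+9)/2 = -2.0000

M = (-5.0000, -10.0000, -2.0000)


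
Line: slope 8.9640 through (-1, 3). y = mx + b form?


y - 3 = 8.9640(x + 1)
y = 8.9640x + 3 - 8.9640*(-1)
y = 8.9640x + 11.9640

y = 8.9640x + 11.9640


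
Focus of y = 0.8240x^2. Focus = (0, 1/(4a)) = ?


a = 0.8240
4a = 3.2960
focus = (0, 1/3.2960) = (0, 0.3034)

Focus = (0, 0.3034)


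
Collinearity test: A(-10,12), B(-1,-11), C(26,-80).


-10*(-11+ 80) - 1*(-80-12) + 26*(12+ 11)
= -690 + 92 + 598 = 0

Yes, collinear (determinant = 0)


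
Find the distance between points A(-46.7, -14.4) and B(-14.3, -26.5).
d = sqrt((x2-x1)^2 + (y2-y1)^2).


dx = -14.3 + 46.7 = 32.4
dy = -26.5 + 14.4 = -12.1
d = sqrt(1049.76 + 146.41) = sqrt(1196.17) = 34.5857

34.5857


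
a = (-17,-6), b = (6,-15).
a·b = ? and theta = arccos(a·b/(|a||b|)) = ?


a·b = -17*6 - 6*(-15) = -102 + 90 = -12
|a| = sqrt(289+36) = 18.0278
|b| = sqrt(36+225) = 16.1555
cos(theta) = -12/(sqrt(325)*sqrt(261)) = -12/sqrt(84825) = -0.041202
theta = arccos(-12/sqrt(84825)) = 92.3614 degrees

a·b = -12, theta = 92.3614 deg


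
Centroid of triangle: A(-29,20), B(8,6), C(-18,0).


Gx = (-29+8- 18)/3 = -39/3 = -13.0000
Gy = (20+6+0)/3 = 26/3 = 8.6667

G = (-13.0000, 8.6667)


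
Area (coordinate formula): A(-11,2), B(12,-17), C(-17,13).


-11*(-17-13) = 330
12*(13-2) = 132
-17*(2+ 17) = -323
sum = 139
Area = |139|/2 = 69.5000

69.5000 sq units


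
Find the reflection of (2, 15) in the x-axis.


Reflection rule for x-axis: (x, -y)
(2, 15) -> (2, -15)

(2, -15)


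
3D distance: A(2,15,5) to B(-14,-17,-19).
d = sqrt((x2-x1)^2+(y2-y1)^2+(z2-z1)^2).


dx=-16, dy=-32, dz=-24
d = sqrt(256+1024+576) = sqrt(1856) = 43.0813

43.0813


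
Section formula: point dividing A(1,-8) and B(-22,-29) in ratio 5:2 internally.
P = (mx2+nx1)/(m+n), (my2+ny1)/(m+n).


Px = (5*(-22) + 2*1)/7 = -108/7 = -15.4286
Py = (5*(-29) + 2*(-8))/7 = -161/7 = -23.0000

P = (-15.4286, -23.0000)


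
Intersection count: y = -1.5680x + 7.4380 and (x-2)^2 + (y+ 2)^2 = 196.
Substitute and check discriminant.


Substitute y = -1.5680x + 7.4380: (x-2)^2 + (-1.5680x+7.4380+ 2)^2 = 196
Expand to Ax^2 + Bx + C = 0, where b-k = 9.438
A = 1+m^2 = 3.458624
B = 2(m(b-k) - h) = 2(-1.5680*9.438 - 2) = -33.597568
C = h^2 + (b-k)^2 - r^2 = 4 + 89.075844 - 196 = -102.924156
disc = B^2-4AC = 1128.7966 + 1423.9038 = 2552.7004
disc > 0

2 intersection points


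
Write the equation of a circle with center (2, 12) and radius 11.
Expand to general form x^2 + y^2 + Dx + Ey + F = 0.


(x-2)^2 + (y-12)^2 = 11^2
D = -2h = -4, E = -2k = -24
F = h^2+k^2-r^2 = 4+144-121 = 27

x^2 + y^2 - 4x - 24y + 27 = 0


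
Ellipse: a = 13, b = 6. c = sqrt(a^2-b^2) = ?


c^2 = 13^2 - 6^2 = 169 - 36 = 133
c = sqrt(133) = 11.5326

c = 11.5326


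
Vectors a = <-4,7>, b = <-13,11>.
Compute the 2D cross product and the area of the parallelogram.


cross = -4*11 - 7*(-13) = -44 + 91 = 47
Parallelogram area = |47| = 47

cross = 47, parallelogram area = 47


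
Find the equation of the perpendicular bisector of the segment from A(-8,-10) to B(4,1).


Midpoint = (-2, -4.5)
Slope of AB = dy/dx = 11/12 = 0.9167
Perp slope = -dx/dy = -12/11 = -1.0909
b = My - (perp slope)*Mx = -4.5 + (12*(-2))/11 = -4.5 - 2.1818 = -6.6818

y = -1.0909x - 6.6818


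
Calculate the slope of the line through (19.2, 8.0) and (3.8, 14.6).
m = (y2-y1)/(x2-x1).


dy = 14.6 - 8.0 = 6.6
dx = 3.8 - 19.2 = -15.4
m = 6.6/(-15.4) = -0.4286

m = -0.4286


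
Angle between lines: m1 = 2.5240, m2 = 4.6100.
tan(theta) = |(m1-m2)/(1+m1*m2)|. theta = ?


m1-m2 = -2.086
1+m1*m2 = 12.63564
tan(theta) = |-2.086/12.63564| = 0.165089
theta = arctan(|-2.086/12.63564|) = 9.3743 degrees (acute angle)

9.3743 degrees


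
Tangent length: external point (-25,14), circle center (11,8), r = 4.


d = sqrt((-25-11)^2 + (14-8)^2) = sqrt(1296+36) = 36.4966
L = sqrt(1332.0000 - 16) = sqrt(1316.0000) = 36.2767

36.2767


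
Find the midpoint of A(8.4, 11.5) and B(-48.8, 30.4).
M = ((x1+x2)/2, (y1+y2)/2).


Mx = (8.4 - 48.8)/2 = -40.4/2 = -20.2000
My = (11.5 + 30.4)/2 = 41.9/2 = 20.9500

(-20.2000, 20.9500)


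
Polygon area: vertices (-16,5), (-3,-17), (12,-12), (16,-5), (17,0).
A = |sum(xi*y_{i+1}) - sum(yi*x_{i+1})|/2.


sum(xi*y_{i+1}) = -16*(-17) - 3*(-12) + 12*(-5) + 16*0 + 17*5 = 333
sum(yi*x_{i+1}) = 5*(-3) - 17*12 - 12*16 - 5*17 + 0*(-16) = -496
Area = |333 + 496|/2 = 829/2 = 414.5000

414.5000 sq units


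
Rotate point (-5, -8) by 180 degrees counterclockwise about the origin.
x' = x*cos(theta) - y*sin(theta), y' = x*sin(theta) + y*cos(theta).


cos(180) = -1, sin(180) = 0
x' = -5*(-1) + 8*0 = 5
y' = -5*0 - 8*(-1) = 8

(5, 8)


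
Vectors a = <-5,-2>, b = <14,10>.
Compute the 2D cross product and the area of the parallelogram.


cross = -5*10 + 2*14 = -50 + 28 = -22
Parallelogram area = |-22| = 22

cross = -22, parallelogram area = 22


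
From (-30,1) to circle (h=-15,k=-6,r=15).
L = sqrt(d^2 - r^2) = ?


d = sqrt((-30+ 15)^2 + (1+ 6)^2) = sqrt(225+49) = 16.5529
L = sqrt(274.0000 - 225) = sqrt(49.0000) = 7.0000

7.0000


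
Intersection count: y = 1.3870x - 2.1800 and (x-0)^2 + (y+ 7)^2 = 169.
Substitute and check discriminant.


Substitute y = 1.3870x - 2.1800: (x-0)^2 + (1.3870x- 2.1800+ 7)^2 = 169
Expand to Ax^2 + Bx + C = 0, where b-k = 4.82
A = 1+m^2 = 2.923769
B = 2(m(b-k) - h) = 2(1.3870*4.82 - 0) = 13.37068
C = h^2 + (b-k)^2 - r^2 = 0 + 23.2324 - 169 = -145.7676
disc = B^2-4AC = 178.7751 + 1704.7632 = 1883.5383
disc > 0

2 intersection points


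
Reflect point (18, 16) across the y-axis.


Reflection rule for y-axis: (-x, y)
(18, 16) -> (-18, 16)

(-18, 16)


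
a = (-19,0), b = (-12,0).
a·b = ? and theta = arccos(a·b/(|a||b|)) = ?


a·b = -19*(-12) + 0*0 = 228 + 0 = 228
|a| = sqrt(361+0) = 19.0000
|b| = sqrt(144+0) = 12.0000
cos(theta) = 228/(sqrt(361)*sqrt(144)) = 228/sqrt(51984) = 1
theta = arccos(228/sqrt(51984)) = 0 degrees

a·b = 228, theta = 0 deg
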